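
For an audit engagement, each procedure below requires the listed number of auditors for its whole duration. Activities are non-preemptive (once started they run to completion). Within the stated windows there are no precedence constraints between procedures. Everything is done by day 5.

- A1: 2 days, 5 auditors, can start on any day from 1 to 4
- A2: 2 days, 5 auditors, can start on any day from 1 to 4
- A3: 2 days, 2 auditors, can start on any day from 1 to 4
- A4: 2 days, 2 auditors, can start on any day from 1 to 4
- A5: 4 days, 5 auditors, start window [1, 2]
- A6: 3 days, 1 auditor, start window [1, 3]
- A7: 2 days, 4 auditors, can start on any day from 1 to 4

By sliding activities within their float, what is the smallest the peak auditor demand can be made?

15

Early-start (A1@1, A2@1, A3@1, A4@1, A5@1, A6@1, A7@1) gives peak 24: d1:24  d2:24  d3:6  d4:5  d5:0.
Shift A3→3, A4→3, A6→3, A7→3.
Schedule A1@1, A2@1, A3@3, A4@3, A5@1, A6@3, A7@3: d1:15  d2:15  d3:14  d4:14  d5:1 — peak 15.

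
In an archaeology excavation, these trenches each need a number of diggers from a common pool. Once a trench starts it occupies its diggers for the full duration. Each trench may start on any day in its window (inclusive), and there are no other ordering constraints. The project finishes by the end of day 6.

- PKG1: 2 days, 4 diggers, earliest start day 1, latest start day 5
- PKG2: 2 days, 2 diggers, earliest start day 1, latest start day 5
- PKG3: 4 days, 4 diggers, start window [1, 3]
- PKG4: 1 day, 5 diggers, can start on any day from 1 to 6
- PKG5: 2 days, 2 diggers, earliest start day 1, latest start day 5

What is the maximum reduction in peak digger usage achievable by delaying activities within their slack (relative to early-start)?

9

Early-start peak: d1:17  d2:12  d3:4  d4:4  d5:0  d6:0 ⇒ 17.
Leveled (PKG1@1, PKG2@3, PKG3@1, PKG4@5, PKG5@3): d1:8  d2:8  d3:8  d4:8  d5:5  d6:0 ⇒ 8.
Reduction 17 − 8 = 9.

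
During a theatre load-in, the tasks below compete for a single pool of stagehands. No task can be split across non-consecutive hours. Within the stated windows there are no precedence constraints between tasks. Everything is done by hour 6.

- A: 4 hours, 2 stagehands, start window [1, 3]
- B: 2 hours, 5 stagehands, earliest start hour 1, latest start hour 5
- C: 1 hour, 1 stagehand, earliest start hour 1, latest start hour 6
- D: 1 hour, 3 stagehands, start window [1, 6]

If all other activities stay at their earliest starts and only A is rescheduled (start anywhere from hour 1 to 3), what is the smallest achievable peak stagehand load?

9

A@1: h1:11  h2:7  h3:2  h4:2  h5:0  h6:0 → peak 11
A@2: h1:9  h2:7  h3:2  h4:2  h5:2  h6:0 → peak 9
A@3: h1:9  h2:5  h3:2  h4:2  h5:2  h6:2 → peak 9
Best is A@2, peak 9.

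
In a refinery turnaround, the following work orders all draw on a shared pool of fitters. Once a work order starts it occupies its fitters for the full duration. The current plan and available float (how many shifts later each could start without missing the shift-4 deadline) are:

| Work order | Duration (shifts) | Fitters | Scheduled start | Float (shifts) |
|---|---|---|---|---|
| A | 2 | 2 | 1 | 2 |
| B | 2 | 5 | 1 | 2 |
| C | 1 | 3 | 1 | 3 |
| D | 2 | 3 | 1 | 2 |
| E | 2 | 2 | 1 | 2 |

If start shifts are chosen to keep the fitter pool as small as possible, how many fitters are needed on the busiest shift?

Early-start (A@1, B@1, C@1, D@1, E@1) gives peak 15: s1:15  s2:12  s3:0  s4:0.
Shift C→3, D→3, E→3.
Schedule A@1, B@1, C@3, D@3, E@3: s1:7  s2:7  s3:8  s4:5 — peak 8.

8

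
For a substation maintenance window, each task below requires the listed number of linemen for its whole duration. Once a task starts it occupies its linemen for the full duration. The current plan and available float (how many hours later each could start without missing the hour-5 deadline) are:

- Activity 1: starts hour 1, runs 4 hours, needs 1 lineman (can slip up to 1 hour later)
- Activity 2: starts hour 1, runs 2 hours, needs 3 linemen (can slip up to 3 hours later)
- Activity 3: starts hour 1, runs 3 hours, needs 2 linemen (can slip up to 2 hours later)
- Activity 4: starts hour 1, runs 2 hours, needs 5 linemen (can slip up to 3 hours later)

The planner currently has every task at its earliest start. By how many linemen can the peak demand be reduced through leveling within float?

5

Early-start peak: h1:11  h2:11  h3:3  h4:1  h5:0 ⇒ 11.
Leveled (Activity 1@1, Activity 2@1, Activity 3@1, Activity 4@4): h1:6  h2:6  h3:3  h4:6  h5:5 ⇒ 6.
Reduction 11 − 6 = 5.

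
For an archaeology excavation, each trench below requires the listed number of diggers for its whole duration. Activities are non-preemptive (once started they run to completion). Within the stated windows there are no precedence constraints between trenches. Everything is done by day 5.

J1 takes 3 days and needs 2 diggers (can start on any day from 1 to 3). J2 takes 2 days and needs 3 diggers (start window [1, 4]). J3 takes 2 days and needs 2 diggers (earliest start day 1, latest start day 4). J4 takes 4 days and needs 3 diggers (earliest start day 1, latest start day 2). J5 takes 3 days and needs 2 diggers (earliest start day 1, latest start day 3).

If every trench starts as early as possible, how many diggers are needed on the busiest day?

12

Early-start schedule: J1@1, J2@1, J3@1, J4@1, J5@1.
Load per day: day 1: 12, day 2: 12, day 3: 7, day 4: 3, day 5: 0.
Peak is 12.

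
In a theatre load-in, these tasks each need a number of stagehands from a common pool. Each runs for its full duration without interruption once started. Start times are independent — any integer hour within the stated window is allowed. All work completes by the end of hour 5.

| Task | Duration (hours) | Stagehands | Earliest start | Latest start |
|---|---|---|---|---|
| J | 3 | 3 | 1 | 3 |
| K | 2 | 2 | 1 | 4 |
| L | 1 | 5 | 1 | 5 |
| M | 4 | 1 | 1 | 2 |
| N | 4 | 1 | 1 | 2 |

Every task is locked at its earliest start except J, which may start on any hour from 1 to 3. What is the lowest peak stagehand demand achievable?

J@1: h1:12  h2:7  h3:5  h4:2  h5:0 → peak 12
J@2: h1:9  h2:7  h3:5  h4:5  h5:0 → peak 9
J@3: h1:9  h2:4  h3:5  h4:5  h5:3 → peak 9
Best is J@2, peak 9.

9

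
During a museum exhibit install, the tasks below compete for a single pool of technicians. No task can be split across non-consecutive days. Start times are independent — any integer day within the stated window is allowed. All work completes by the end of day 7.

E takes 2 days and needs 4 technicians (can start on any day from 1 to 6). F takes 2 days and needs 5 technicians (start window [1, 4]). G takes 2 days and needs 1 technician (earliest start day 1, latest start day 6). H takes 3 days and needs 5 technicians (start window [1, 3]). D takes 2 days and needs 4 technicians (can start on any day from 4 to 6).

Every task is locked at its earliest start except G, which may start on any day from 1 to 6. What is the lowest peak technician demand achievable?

G@1: d1:15  d2:15  d3:5  d4:4  d5:4  d6:0  d7:0 → peak 15
G@2: d1:14  d2:15  d3:6  d4:4  d5:4  d6:0  d7:0 → peak 15
G@3: d1:14  d2:14  d3:6  d4:5  d5:4  d6:0  d7:0 → peak 14
G@4: d1:14  d2:14  d3:5  d4:5  d5:5  d6:0  d7:0 → peak 14
G@5: d1:14  d2:14  d3:5  d4:4  d5:5  d6:1  d7:0 → peak 14
G@6: d1:14  d2:14  d3:5  d4:4  d5:4  d6:1  d7:1 → peak 14
Best is G@3, peak 14.

14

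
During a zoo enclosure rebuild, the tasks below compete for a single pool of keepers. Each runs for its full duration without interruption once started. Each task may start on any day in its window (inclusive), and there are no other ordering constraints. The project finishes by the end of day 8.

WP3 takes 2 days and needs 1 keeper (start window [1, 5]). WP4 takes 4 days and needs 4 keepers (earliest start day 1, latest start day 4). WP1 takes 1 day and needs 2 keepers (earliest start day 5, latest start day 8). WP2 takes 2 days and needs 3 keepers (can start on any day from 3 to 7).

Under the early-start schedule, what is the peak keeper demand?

Early-start schedule: WP3@1, WP4@1, WP1@5, WP2@3.
Load per day: day 1: 5, day 2: 5, day 3: 7, day 4: 7, day 5: 2, day 6: 0, day 7: 0, day 8: 0.
Peak is 7.

7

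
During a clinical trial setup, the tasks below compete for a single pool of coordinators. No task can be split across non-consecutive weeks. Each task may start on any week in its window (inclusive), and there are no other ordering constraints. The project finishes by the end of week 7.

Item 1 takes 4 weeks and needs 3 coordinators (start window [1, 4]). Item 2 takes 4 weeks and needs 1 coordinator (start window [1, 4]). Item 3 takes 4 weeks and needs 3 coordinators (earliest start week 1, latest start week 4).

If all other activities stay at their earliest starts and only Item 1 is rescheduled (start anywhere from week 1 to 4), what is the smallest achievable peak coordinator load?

7

Item 1@1: w1:7  w2:7  w3:7  w4:7  w5:0  w6:0  w7:0 → peak 7
Item 1@2: w1:4  w2:7  w3:7  w4:7  w5:3  w6:0  w7:0 → peak 7
Item 1@3: w1:4  w2:4  w3:7  w4:7  w5:3  w6:3  w7:0 → peak 7
Item 1@4: w1:4  w2:4  w3:4  w4:7  w5:3  w6:3  w7:3 → peak 7
Best is Item 1@1, peak 7.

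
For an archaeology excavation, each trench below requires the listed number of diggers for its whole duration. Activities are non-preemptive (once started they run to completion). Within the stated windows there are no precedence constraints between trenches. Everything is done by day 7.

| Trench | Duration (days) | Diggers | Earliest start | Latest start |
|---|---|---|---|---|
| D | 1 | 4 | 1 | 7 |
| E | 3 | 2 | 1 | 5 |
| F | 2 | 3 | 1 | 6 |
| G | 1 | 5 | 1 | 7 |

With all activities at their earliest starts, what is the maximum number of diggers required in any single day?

14

Early-start schedule: D@1, E@1, F@1, G@1.
Load per day: day 1: 14, day 2: 5, day 3: 2, day 4: 0, day 5: 0, day 6: 0, day 7: 0.
Peak is 14.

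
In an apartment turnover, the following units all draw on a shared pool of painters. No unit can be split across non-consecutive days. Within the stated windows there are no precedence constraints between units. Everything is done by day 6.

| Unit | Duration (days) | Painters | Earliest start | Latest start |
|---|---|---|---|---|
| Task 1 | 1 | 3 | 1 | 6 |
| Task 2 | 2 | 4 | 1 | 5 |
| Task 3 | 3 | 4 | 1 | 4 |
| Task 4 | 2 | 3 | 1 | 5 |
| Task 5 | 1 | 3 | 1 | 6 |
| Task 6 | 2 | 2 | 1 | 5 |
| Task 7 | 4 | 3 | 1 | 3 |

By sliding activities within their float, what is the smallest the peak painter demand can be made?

Early-start (Task 1@1, Task 2@1, Task 3@1, Task 4@1, Task 5@1, Task 6@1, Task 7@1) gives peak 22: d1:22  d2:16  d3:7  d4:3  d5:0  d6:0.
Shift Task 3→2, Task 4→5, Task 5→5, Task 6→3, Task 7→3.
Schedule Task 1@1, Task 2@1, Task 3@2, Task 4@5, Task 5@5, Task 6@3, Task 7@3: d1:7  d2:8  d3:9  d4:9  d5:9  d6:6 — peak 9.

9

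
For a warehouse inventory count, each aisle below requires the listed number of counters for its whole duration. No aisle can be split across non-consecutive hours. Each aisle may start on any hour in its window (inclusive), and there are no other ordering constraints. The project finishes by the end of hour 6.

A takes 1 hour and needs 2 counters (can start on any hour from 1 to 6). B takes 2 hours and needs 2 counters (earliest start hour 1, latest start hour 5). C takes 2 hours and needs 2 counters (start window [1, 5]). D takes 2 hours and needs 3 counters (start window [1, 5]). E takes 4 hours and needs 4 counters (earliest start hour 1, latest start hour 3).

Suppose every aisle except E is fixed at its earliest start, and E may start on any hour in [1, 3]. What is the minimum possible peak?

E@1: h1:13  h2:11  h3:4  h4:4  h5:0  h6:0 → peak 13
E@2: h1:9  h2:11  h3:4  h4:4  h5:4  h6:0 → peak 11
E@3: h1:9  h2:7  h3:4  h4:4  h5:4  h6:4 → peak 9
Best is E@3, peak 9.

9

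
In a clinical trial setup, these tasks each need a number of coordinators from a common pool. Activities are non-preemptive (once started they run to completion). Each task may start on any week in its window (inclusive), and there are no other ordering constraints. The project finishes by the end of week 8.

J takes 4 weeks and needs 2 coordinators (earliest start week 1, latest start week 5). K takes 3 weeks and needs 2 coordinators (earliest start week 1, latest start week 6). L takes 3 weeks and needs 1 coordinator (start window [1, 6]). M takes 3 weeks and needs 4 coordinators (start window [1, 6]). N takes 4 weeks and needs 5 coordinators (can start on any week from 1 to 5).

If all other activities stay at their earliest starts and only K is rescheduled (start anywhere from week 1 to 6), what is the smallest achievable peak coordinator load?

12

K@1: w1:14  w2:14  w3:14  w4:7  w5:0  w6:0  w7:0  w8:0 → peak 14
K@2: w1:12  w2:14  w3:14  w4:9  w5:0  w6:0  w7:0  w8:0 → peak 14
K@3: w1:12  w2:12  w3:14  w4:9  w5:2  w6:0  w7:0  w8:0 → peak 14
K@4: w1:12  w2:12  w3:12  w4:9  w5:2  w6:2  w7:0  w8:0 → peak 12
K@5: w1:12  w2:12  w3:12  w4:7  w5:2  w6:2  w7:2  w8:0 → peak 12
K@6: w1:12  w2:12  w3:12  w4:7  w5:0  w6:2  w7:2  w8:2 → peak 12
Best is K@4, peak 12.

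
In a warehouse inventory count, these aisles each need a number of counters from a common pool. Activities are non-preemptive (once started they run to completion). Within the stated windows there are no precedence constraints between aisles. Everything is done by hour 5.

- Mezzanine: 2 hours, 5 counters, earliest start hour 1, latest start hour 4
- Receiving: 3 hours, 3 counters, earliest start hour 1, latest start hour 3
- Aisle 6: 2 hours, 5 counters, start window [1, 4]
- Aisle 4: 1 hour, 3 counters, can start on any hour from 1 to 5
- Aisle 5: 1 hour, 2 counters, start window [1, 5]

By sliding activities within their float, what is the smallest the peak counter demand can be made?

8

Early-start (Mezzanine@1, Receiving@1, Aisle 6@1, Aisle 4@1, Aisle 5@1) gives peak 18: h1:18  h2:13  h3:3  h4:0  h5:0.
Shift Aisle 6→3, Aisle 4→4, Aisle 5→5.
Schedule Mezzanine@1, Receiving@1, Aisle 6@3, Aisle 4@4, Aisle 5@5: h1:8  h2:8  h3:8  h4:8  h5:2 — peak 8.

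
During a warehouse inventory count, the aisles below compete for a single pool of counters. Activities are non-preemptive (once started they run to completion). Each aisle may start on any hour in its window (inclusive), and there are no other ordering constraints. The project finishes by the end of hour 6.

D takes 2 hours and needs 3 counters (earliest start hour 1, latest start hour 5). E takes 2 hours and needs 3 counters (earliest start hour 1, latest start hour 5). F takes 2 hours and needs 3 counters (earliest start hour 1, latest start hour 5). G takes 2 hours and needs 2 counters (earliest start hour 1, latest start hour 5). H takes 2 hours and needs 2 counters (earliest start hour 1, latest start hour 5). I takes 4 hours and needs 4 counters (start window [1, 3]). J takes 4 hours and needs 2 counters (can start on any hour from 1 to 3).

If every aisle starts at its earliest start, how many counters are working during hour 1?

At early start, hour 1 has: D, E, F, G, H, I, J.
Demand: 3 + 3 + 3 + 2 + 2 + 4 + 2 = 19.

19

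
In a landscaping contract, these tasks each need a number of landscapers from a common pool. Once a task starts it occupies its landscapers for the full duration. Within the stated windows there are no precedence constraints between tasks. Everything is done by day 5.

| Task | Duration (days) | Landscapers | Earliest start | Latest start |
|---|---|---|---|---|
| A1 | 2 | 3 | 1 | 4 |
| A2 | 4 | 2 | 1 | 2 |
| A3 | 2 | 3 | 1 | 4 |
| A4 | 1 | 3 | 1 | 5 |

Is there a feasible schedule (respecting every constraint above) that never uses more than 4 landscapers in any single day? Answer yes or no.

Total landscaper-days = 23; over 5 days the average is 23/5 > 4, so some day must exceed 4.

no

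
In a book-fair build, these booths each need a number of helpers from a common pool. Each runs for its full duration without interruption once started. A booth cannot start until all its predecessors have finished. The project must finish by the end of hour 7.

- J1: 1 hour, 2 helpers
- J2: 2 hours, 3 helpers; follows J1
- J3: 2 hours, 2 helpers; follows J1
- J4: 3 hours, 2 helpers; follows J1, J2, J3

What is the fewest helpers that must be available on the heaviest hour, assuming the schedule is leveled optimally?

Schedule J1@1, J2@2, J3@2, J4@4: h1:2  h2:5  h3:5  h4:2  h5:2  h6:2  h7:0 — peak 5.
No arrangement of the 6 feasible schedules does better.

5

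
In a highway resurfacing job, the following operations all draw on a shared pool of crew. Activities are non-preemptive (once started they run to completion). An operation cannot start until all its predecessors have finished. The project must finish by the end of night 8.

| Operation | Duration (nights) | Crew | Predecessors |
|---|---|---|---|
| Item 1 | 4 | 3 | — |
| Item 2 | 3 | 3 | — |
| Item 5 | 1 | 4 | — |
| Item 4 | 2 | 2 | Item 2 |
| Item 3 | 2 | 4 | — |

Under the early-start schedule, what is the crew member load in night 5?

At early start, night 5 has: Item 4.
Demand: 2 = 2.

2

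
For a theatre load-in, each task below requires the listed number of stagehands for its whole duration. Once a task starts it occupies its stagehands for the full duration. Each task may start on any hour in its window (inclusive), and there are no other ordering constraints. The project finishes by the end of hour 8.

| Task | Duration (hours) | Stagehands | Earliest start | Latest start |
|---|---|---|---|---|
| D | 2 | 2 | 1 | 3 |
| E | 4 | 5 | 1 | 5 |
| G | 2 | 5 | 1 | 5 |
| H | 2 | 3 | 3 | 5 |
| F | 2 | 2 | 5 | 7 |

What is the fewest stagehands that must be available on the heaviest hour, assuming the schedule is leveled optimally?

7

Early-start (D@1, E@1, G@1, H@3, F@5) gives peak 12: h1:12  h2:12  h3:8  h4:8  h5:2  h6:2  h7:0  h8:0.
Shift E→5.
Schedule D@1, E@5, G@1, H@3, F@5: h1:7  h2:7  h3:3  h4:3  h5:7  h6:7  h7:5  h8:5 — peak 7.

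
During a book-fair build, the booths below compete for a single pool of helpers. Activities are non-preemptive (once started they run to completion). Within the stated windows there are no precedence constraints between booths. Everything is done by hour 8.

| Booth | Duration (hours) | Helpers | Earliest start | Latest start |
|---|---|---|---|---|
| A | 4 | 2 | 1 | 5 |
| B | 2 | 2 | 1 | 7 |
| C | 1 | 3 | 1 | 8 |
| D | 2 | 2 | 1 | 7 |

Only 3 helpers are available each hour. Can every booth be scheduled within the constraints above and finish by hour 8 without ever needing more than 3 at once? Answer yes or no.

no

The minimum achievable peak is 4; 3 < 4, so no feasible schedule stays within the cap.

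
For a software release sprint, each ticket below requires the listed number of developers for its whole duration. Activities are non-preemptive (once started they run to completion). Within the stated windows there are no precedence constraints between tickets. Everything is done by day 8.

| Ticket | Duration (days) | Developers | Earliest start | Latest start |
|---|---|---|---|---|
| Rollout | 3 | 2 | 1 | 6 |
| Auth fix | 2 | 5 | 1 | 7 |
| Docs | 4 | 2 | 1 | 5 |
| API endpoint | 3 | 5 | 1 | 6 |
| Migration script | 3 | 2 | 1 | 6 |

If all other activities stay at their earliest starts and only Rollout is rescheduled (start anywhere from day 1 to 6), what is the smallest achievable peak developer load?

14

Rollout@1: d1:16  d2:16  d3:11  d4:2  d5:0  d6:0  d7:0  d8:0 → peak 16
Rollout@2: d1:14  d2:16  d3:11  d4:4  d5:0  d6:0  d7:0  d8:0 → peak 16
Rollout@3: d1:14  d2:14  d3:11  d4:4  d5:2  d6:0  d7:0  d8:0 → peak 14
Rollout@4: d1:14  d2:14  d3:9  d4:4  d5:2  d6:2  d7:0  d8:0 → peak 14
Rollout@5: d1:14  d2:14  d3:9  d4:2  d5:2  d6:2  d7:2  d8:0 → peak 14
Rollout@6: d1:14  d2:14  d3:9  d4:2  d5:0  d6:2  d7:2  d8:2 → peak 14
Best is Rollout@3, peak 14.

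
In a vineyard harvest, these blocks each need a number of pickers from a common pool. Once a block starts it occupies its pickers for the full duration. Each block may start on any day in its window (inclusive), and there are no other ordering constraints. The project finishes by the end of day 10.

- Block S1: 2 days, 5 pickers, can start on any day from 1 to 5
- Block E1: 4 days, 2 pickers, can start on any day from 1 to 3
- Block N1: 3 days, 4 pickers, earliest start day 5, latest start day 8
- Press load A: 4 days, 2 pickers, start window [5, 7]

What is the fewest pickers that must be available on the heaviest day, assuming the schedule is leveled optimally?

6

Early-start (Block S1@1, Block E1@1, Block N1@5, Press load A@5) gives peak 7: d1:7  d2:7  d3:2  d4:2  d5:6  d6:6  d7:6  d8:2  d9:0  d10:0.
Shift Block E1→3, Press load A→7.
Schedule Block S1@1, Block E1@3, Block N1@5, Press load A@7: d1:5  d2:5  d3:2  d4:2  d5:6  d6:6  d7:6  d8:2  d9:2  d10:2 — peak 6.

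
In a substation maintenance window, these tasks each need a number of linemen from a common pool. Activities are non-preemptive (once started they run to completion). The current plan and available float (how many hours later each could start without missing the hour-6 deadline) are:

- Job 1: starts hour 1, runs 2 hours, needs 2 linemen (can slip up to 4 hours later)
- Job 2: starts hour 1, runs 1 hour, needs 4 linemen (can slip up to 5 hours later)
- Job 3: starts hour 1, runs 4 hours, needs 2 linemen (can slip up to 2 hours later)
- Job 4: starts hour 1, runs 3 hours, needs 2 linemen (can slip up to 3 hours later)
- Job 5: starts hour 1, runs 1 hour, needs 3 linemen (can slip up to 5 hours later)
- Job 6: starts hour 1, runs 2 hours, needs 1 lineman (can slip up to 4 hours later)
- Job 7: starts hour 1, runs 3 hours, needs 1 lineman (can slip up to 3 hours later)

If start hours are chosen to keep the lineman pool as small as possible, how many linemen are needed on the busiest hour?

5

Early-start (Job 1@1, Job 2@1, Job 3@1, Job 4@1, Job 5@1, Job 6@1, Job 7@1) gives peak 15: h1:15  h2:8  h3:5  h4:2  h5:0  h6:0.
Shift Job 2→6, Job 3→2, Job 4→3, Job 6→2, Job 7→4.
Schedule Job 1@1, Job 2@6, Job 3@2, Job 4@3, Job 5@1, Job 6@2, Job 7@4: h1:5  h2:5  h3:5  h4:5  h5:5  h6:5 — peak 5.
Total lineman-hours = 30 over 6 hours ⇒ peak ≥ ⌈30/6⌉ = 5, so 5 is optimal.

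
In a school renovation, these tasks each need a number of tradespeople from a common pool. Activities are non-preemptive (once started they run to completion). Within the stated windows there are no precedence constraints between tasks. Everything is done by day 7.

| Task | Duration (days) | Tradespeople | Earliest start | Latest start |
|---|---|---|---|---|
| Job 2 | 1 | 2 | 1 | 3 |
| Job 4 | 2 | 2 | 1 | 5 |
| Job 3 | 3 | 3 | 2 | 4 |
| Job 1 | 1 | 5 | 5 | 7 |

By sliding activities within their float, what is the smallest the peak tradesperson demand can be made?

5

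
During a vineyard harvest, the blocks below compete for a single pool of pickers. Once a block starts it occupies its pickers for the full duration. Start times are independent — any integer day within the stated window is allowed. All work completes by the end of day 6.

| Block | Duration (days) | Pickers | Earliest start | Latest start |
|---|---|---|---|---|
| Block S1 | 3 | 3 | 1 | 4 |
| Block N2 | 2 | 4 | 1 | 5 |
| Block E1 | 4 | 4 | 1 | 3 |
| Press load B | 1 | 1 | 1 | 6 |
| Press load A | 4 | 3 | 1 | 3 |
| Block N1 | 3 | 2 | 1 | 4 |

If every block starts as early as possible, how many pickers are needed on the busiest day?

Early-start schedule: Block S1@1, Block N2@1, Block E1@1, Press load B@1, Press load A@1, Block N1@1.
Load per day: day 1: 17, day 2: 16, day 3: 12, day 4: 7, day 5: 0, day 6: 0.
Peak is 17.

17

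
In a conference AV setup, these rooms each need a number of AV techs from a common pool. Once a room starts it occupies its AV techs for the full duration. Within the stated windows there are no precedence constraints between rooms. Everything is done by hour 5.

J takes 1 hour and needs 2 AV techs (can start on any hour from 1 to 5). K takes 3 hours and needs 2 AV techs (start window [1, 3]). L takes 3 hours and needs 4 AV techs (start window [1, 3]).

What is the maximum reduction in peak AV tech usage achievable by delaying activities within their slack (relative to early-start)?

Early-start peak: h1:8  h2:6  h3:6  h4:0  h5:0 ⇒ 8.
Leveled (J@1, K@1, L@2): h1:4  h2:6  h3:6  h4:4  h5:0 ⇒ 6.
Reduction 8 − 6 = 2.

2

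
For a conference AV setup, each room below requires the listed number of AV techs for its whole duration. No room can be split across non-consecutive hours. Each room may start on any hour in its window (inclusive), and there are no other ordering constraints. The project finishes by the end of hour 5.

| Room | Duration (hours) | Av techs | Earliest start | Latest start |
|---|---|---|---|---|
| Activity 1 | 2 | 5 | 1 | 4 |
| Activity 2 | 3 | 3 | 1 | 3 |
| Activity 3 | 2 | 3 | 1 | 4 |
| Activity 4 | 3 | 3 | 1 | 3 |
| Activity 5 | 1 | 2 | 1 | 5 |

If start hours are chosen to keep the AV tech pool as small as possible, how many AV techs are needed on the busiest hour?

8

Early-start (Activity 1@1, Activity 2@1, Activity 3@1, Activity 4@1, Activity 5@1) gives peak 16: h1:16  h2:14  h3:6  h4:0  h5:0.
Shift Activity 3→4, Activity 4→3, Activity 5→3.
Schedule Activity 1@1, Activity 2@1, Activity 3@4, Activity 4@3, Activity 5@3: h1:8  h2:8  h3:8  h4:6  h5:6 — peak 8.
Total AV tech-hours = 36 over 5 hours ⇒ peak ≥ ⌈36/5⌉ = 8, so 8 is optimal.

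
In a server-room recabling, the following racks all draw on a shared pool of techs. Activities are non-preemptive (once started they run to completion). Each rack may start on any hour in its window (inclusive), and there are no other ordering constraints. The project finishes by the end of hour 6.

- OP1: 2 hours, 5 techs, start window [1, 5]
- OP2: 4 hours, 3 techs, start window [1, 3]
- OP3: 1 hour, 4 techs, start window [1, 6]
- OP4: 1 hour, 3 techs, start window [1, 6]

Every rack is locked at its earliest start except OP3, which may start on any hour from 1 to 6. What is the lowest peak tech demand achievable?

OP3@1: h1:15  h2:8  h3:3  h4:3  h5:0  h6:0 → peak 15
OP3@2: h1:11  h2:12  h3:3  h4:3  h5:0  h6:0 → peak 12
OP3@3: h1:11  h2:8  h3:7  h4:3  h5:0  h6:0 → peak 11
OP3@4: h1:11  h2:8  h3:3  h4:7  h5:0  h6:0 → peak 11
OP3@5: h1:11  h2:8  h3:3  h4:3  h5:4  h6:0 → peak 11
OP3@6: h1:11  h2:8  h3:3  h4:3  h5:0  h6:4 → peak 11
Best is OP3@3, peak 11.

11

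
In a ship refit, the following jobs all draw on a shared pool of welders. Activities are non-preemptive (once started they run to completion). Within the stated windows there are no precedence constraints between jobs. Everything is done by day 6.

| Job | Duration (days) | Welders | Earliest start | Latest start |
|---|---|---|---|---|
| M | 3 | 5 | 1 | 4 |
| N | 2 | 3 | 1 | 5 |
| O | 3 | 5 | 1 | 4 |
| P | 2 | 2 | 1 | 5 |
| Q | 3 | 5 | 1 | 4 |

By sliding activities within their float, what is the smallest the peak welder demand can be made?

10

Early-start (M@1, N@1, O@1, P@1, Q@1) gives peak 20: d1:20  d2:20  d3:15  d4:0  d5:0  d6:0.
Shift O→3, Q→4.
Schedule M@1, N@1, O@3, P@1, Q@4: d1:10  d2:10  d3:10  d4:10  d5:10  d6:5 — peak 10.
Total welder-days = 55 over 6 days ⇒ peak ≥ ⌈55/6⌉ = 10, so 10 is optimal.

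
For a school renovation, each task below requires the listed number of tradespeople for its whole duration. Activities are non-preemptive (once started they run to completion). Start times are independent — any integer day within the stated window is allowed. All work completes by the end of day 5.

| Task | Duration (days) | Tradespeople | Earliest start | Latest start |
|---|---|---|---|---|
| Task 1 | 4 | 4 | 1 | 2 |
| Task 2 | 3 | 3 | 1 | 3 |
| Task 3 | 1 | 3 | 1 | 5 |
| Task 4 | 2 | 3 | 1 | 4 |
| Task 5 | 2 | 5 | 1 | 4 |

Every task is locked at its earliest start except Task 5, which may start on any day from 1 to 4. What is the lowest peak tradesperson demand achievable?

13

Task 5@1: d1:18  d2:15  d3:7  d4:4  d5:0 → peak 18
Task 5@2: d1:13  d2:15  d3:12  d4:4  d5:0 → peak 15
Task 5@3: d1:13  d2:10  d3:12  d4:9  d5:0 → peak 13
Task 5@4: d1:13  d2:10  d3:7  d4:9  d5:5 → peak 13
Best is Task 5@3, peak 13.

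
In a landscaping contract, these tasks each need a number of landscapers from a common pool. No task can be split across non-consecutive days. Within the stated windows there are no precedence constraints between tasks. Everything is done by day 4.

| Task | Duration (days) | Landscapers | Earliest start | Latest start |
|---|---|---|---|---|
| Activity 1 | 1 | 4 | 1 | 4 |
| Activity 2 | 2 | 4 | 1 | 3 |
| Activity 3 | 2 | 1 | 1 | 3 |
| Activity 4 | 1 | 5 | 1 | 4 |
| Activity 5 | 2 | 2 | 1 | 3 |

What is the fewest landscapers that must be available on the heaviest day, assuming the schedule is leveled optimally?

Early-start (Activity 1@1, Activity 2@1, Activity 3@1, Activity 4@1, Activity 5@1) gives peak 16: d1:16  d2:7  d3:0  d4:0.
Shift Activity 2→2, Activity 3→3, Activity 4→4.
Schedule Activity 1@1, Activity 2@2, Activity 3@3, Activity 4@4, Activity 5@1: d1:6  d2:6  d3:5  d4:6 — peak 6.
Total landscaper-days = 23 over 4 days ⇒ peak ≥ ⌈23/4⌉ = 6, so 6 is optimal.

6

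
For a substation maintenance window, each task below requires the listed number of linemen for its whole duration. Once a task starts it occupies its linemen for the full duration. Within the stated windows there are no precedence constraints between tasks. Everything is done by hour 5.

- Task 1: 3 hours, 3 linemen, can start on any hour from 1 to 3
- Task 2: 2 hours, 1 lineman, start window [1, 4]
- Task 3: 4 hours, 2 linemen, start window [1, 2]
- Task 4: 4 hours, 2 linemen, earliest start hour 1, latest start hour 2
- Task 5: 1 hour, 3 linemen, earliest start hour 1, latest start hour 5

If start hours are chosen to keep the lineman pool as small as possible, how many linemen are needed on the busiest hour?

7

Early-start (Task 1@1, Task 2@1, Task 3@1, Task 4@1, Task 5@1) gives peak 11: h1:11  h2:8  h3:7  h4:4  h5:0.
Shift Task 2→4, Task 5→5.
Schedule Task 1@1, Task 2@4, Task 3@1, Task 4@1, Task 5@5: h1:7  h2:7  h3:7  h4:5  h5:4 — peak 7.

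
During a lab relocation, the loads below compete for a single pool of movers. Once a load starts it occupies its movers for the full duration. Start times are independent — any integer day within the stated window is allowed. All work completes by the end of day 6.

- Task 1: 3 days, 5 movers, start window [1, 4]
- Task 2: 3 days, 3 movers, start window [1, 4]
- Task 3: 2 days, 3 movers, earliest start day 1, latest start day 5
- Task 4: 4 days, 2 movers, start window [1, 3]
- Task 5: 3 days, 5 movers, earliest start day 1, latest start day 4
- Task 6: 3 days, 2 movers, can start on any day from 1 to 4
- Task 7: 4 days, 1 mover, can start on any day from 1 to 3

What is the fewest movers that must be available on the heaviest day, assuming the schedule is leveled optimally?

Early-start (Task 1@1, Task 2@1, Task 3@1, Task 4@1, Task 5@1, Task 6@1, Task 7@1) gives peak 21: d1:21  d2:21  d3:18  d4:3  d5:0  d6:0.
Shift Task 4→3, Task 5→4, Task 6→4, Task 7→3.
Schedule Task 1@1, Task 2@1, Task 3@1, Task 4@3, Task 5@4, Task 6@4, Task 7@3: d1:11  d2:11  d3:11  d4:10  d5:10  d6:10 — peak 11.
Total mover-days = 63 over 6 days ⇒ peak ≥ ⌈63/6⌉ = 11, so 11 is optimal.

11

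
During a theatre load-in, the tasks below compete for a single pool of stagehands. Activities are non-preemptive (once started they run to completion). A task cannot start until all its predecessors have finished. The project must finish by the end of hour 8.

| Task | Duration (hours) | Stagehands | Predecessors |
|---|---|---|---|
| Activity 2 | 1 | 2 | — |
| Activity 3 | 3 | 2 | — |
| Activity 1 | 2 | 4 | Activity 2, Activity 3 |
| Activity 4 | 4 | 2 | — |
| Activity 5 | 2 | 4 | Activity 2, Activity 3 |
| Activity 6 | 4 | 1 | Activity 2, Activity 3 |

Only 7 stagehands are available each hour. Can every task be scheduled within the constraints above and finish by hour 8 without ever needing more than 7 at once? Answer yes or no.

yes

Schedule Activity 2@1, Activity 3@2, Activity 1@5, Activity 4@1, Activity 5@7, Activity 6@5: h1:4  h2:4  h3:4  h4:4  h5:5  h6:5  h7:5  h8:5 — peak 5 ≤ 7.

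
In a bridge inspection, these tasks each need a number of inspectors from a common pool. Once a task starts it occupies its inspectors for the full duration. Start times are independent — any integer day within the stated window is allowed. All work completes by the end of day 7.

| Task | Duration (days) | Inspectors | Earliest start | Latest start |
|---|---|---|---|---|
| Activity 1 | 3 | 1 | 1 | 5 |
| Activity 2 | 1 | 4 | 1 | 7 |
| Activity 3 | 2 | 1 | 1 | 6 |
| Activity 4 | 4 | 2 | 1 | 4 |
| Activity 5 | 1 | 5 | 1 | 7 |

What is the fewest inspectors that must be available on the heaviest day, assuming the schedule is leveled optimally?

Early-start (Activity 1@1, Activity 2@1, Activity 3@1, Activity 4@1, Activity 5@1) gives peak 13: d1:13  d2:4  d3:3  d4:2  d5:0  d6:0  d7:0.
Shift Activity 3→2, Activity 4→2, Activity 5→6.
Schedule Activity 1@1, Activity 2@1, Activity 3@2, Activity 4@2, Activity 5@6: d1:5  d2:4  d3:4  d4:2  d5:2  d6:5  d7:0 — peak 5.

5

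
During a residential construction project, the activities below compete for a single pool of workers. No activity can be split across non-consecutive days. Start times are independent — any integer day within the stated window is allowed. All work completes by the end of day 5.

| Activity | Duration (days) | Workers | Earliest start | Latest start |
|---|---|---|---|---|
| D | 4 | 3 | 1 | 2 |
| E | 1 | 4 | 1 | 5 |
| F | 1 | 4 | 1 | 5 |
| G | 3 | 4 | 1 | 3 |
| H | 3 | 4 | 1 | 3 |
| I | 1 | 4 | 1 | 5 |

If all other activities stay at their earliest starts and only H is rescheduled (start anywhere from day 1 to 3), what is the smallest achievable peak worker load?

H@1: d1:23  d2:11  d3:11  d4:3  d5:0 → peak 23
H@2: d1:19  d2:11  d3:11  d4:7  d5:0 → peak 19
H@3: d1:19  d2:7  d3:11  d4:7  d5:4 → peak 19
Best is H@2, peak 19.

19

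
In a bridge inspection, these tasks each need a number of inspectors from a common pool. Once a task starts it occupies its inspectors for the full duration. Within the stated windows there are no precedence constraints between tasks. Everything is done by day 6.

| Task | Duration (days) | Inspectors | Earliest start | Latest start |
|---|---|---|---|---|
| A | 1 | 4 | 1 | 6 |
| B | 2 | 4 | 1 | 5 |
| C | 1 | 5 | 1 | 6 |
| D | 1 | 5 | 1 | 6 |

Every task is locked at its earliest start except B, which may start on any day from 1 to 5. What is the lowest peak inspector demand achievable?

B@1: d1:18  d2:4  d3:0  d4:0  d5:0  d6:0 → peak 18
B@2: d1:14  d2:4  d3:4  d4:0  d5:0  d6:0 → peak 14
B@3: d1:14  d2:0  d3:4  d4:4  d5:0  d6:0 → peak 14
B@4: d1:14  d2:0  d3:0  d4:4  d5:4  d6:0 → peak 14
B@5: d1:14  d2:0  d3:0  d4:0  d5:4  d6:4 → peak 14
Best is B@2, peak 14.

14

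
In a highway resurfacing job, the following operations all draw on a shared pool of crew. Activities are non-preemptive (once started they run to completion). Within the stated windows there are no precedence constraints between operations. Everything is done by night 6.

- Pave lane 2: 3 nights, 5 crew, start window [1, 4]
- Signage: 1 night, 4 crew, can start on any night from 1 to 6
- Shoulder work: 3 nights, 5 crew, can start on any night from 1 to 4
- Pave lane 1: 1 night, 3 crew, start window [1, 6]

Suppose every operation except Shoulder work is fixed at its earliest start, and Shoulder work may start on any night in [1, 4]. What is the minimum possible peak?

Shoulder work@1: n1:17  n2:10  n3:10  n4:0  n5:0  n6:0 → peak 17
Shoulder work@2: n1:12  n2:10  n3:10  n4:5  n5:0  n6:0 → peak 12
Shoulder work@3: n1:12  n2:5  n3:10  n4:5  n5:5  n6:0 → peak 12
Shoulder work@4: n1:12  n2:5  n3:5  n4:5  n5:5  n6:5 → peak 12
Best is Shoulder work@2, peak 12.

12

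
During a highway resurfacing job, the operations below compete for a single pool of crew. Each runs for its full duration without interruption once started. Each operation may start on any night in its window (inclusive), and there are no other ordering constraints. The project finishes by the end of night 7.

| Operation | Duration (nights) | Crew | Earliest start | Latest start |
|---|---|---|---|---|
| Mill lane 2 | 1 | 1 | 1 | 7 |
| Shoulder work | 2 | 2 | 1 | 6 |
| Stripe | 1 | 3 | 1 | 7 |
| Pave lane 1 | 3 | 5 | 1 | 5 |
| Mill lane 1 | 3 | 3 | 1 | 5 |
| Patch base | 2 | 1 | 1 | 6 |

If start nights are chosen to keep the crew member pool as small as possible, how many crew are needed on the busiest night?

5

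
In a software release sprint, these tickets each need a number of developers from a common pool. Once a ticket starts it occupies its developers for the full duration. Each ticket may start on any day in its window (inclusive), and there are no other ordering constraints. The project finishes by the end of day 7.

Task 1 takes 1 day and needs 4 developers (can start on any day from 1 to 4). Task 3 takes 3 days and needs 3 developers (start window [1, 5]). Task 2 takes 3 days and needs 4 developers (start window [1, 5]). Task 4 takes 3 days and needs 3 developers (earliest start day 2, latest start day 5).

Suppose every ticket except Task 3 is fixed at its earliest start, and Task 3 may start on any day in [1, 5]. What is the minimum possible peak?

Task 3@1: d1:11  d2:10  d3:10  d4:3  d5:0  d6:0  d7:0 → peak 11
Task 3@2: d1:8  d2:10  d3:10  d4:6  d5:0  d6:0  d7:0 → peak 10
Task 3@3: d1:8  d2:7  d3:10  d4:6  d5:3  d6:0  d7:0 → peak 10
Task 3@4: d1:8  d2:7  d3:7  d4:6  d5:3  d6:3  d7:0 → peak 8
Task 3@5: d1:8  d2:7  d3:7  d4:3  d5:3  d6:3  d7:3 → peak 8
Best is Task 3@4, peak 8.

8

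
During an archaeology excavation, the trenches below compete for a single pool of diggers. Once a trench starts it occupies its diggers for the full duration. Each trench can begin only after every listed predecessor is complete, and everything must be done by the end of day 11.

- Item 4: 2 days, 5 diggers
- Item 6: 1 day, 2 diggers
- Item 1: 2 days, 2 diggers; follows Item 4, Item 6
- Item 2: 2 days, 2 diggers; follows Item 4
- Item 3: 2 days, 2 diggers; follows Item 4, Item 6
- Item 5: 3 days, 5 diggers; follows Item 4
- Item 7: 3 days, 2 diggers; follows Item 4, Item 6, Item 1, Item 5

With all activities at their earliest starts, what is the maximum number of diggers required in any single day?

Early-start schedule: Item 4@1, Item 6@1, Item 1@3, Item 2@3, Item 3@3, Item 5@3, Item 7@6.
Load per day: day 1: 7, day 2: 5, day 3: 11, day 4: 11, day 5: 5, day 6: 2, day 7: 2, day 8: 2, day 9: 0, day 10: 0, day 11: 0.
Peak is 11.

11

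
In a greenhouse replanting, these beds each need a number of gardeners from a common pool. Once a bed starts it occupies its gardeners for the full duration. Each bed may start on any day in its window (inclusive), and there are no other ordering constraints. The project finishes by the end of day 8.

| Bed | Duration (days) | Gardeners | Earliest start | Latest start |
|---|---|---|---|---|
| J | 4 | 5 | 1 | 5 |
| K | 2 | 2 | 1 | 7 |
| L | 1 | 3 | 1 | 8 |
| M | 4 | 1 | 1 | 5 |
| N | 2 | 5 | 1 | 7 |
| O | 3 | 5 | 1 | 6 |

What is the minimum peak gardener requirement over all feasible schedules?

10

Early-start (J@1, K@1, L@1, M@1, N@1, O@1) gives peak 21: d1:21  d2:18  d3:11  d4:6  d5:0  d6:0  d7:0  d8:0.
Shift M→2, N→5, O→6.
Schedule J@1, K@1, L@1, M@2, N@5, O@6: d1:10  d2:8  d3:6  d4:6  d5:6  d6:10  d7:5  d8:5 — peak 10.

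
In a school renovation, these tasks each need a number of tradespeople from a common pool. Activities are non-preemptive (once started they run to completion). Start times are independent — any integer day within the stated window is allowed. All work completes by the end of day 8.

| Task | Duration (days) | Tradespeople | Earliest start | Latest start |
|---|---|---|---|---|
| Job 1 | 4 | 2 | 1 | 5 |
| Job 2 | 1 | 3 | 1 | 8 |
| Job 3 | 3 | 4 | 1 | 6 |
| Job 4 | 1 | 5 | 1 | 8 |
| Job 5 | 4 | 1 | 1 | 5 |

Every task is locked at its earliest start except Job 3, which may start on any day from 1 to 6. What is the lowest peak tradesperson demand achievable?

Job 3@1: d1:15  d2:7  d3:7  d4:3  d5:0  d6:0  d7:0  d8:0 → peak 15
Job 3@2: d1:11  d2:7  d3:7  d4:7  d5:0  d6:0  d7:0  d8:0 → peak 11
Job 3@3: d1:11  d2:3  d3:7  d4:7  d5:4  d6:0  d7:0  d8:0 → peak 11
Job 3@4: d1:11  d2:3  d3:3  d4:7  d5:4  d6:4  d7:0  d8:0 → peak 11
Job 3@5: d1:11  d2:3  d3:3  d4:3  d5:4  d6:4  d7:4  d8:0 → peak 11
Job 3@6: d1:11  d2:3  d3:3  d4:3  d5:0  d6:4  d7:4  d8:4 → peak 11
Best is Job 3@2, peak 11.

11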